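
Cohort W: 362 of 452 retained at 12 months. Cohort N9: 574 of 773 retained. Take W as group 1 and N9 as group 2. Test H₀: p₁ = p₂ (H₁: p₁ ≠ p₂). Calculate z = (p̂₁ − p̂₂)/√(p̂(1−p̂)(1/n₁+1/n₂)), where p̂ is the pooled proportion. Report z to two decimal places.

z = 2.32

p̂₁ = 362/452 ≈ 0.8009, p̂₂ = 574/773 ≈ 0.7426.
Pooled p̂ = (362+574)/(452+773) = 936/1225 = 0.7641.
SE = √(0.180261 × 0.00350605) = 0.0251.
z = (0.8009 − 0.7426)/0.0251 = 0.0583/0.0251 = 2.32.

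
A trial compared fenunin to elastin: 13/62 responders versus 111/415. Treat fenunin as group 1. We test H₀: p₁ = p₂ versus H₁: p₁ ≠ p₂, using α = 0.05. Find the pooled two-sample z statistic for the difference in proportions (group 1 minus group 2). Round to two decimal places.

z = -0.97

p̂₁ = 13/62 = 0.2097, p̂₂ = 111/415 = 0.2675.
Pooled p̂ = (13+111)/(62+415) = 124/477 = 0.2600.
SE = √(p̂(1−p̂)(1/n₁+1/n₂)) = √(0.2600·0.7400·0.0185387) = √(0.00356647) = 0.0597.
z = (0.2097 − 0.2675)/0.0597 = -0.0578/0.0597 = -0.97.
p-value = 2·P(Z > 0.968) ≈ 0.3332; since p > α = 0.05, fail to reject H₀.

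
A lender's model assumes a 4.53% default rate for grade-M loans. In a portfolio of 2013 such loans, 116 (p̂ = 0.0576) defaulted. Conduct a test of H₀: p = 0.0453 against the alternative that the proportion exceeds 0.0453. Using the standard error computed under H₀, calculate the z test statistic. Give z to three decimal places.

z = 2.659

p̂ = 116/2013 = 0.057625.
Under H₀, SE = √(0.0453·0.9547/2013) = √(2.14843e-05) = 0.004635.
z = (0.057625 − 0.0453)/0.004635 = 0.012325/0.004635 = 2.659.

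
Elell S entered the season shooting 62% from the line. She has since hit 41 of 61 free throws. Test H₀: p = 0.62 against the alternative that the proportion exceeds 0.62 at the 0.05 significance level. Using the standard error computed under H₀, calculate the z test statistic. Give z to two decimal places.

p̂ = 41/61 ≈ 0.6721.
Standard error under H₀: √(0.62×0.38/61) = 0.0621.
z = (0.6721 − 0.62)/0.0621 = 0.0521/0.0621 = 0.84.
p-value = P(Z > 0.839) ≈ 0.2008; since p > α = 0.05, fail to reject H₀.

z = 0.84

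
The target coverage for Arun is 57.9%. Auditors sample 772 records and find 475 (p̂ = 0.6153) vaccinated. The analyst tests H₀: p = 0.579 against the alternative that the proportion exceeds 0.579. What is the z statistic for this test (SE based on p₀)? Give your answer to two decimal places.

p̂ = 475/772 ≈ 0.6153.
Under H₀, SE = √(0.579·0.421/772) = √(0.00031575) = 0.0178.
z = (0.6153 − 0.579)/0.0178 = 0.0363/0.0178 = 2.04.

z = 2.04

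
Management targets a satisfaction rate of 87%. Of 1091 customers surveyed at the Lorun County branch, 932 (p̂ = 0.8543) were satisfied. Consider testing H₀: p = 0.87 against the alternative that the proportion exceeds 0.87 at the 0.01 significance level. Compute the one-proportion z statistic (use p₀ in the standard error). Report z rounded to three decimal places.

z = -1.546

p̂ = 932/1091 ≈ 0.85426.
Under H₀, SE = √(0.87·0.13/1091) = √(0.000103666) = 0.01018.
z = (0.85426 − 0.87)/0.01018 = -0.01574/0.01018 = -1.546.
p-value = P(Z > -1.546) ≈ 0.9389. With α = 0.01, fail to reject H₀.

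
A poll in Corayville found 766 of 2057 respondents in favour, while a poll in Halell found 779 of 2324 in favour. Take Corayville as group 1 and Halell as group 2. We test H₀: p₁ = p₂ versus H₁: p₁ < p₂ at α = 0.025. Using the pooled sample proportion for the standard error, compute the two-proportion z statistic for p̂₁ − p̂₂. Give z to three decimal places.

z = 2.571

p̂₁ = 766/2057 ≈ 0.372387, p̂₂ = 779/2324 ≈ 0.335198.
Pooled p̂ = (766+779)/(2057+2324) = 1545/4381 = 0.352659.
SE = √(p̂(1−p̂)(1/n₁+1/n₂)) = √(0.352659·0.647341·0.000916437) = √(0.000209214) = 0.014464.
z = (0.372387 − 0.335198)/0.014464 = 0.037189/0.014464 = 2.571.
p-value = P(Z < 2.571) ≈ 0.9949. With α = 0.025, fail to reject H₀.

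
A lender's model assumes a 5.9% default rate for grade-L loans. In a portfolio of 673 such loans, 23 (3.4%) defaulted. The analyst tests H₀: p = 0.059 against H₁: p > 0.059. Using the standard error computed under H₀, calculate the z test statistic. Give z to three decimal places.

z = -2.733

p̂ = 23/673 ≈ 0.03418.
Standard error under H₀: √(0.059×0.941/673) = 0.00908.
z = (0.03418 − 0.059)/0.00908 = -0.02482/0.00908 = -2.733.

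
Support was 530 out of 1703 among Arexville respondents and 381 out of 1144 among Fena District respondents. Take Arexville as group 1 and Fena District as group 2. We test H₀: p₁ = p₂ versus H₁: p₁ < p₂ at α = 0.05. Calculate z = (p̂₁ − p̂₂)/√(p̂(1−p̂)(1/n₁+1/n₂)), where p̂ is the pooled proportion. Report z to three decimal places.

p̂₁ = 530/1703 = 0.31122, p̂₂ = 381/1144 = 0.33304.
Pooled p̂ = (530+381)/(1703+1144) = 911/2847 = 0.31999.
SE = √(p̂(1−p̂)(1/n₁+1/n₂)) = √(0.31999·0.68001·0.00146132) = √(0.000317977) = 0.01783.
z = (0.31122 − 0.33304)/0.01783 = -0.02182/0.01783 = -1.224.
p-value = P(Z < -1.224) ≈ 0.1105, so at α = 0.05 we fail to reject H₀.

z = -1.224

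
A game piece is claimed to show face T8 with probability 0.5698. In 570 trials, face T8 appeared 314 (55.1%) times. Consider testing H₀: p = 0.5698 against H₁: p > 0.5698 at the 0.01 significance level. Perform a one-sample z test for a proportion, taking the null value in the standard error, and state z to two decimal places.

p̂ = 314/570 ≈ 0.5509.
Standard error under H₀: √(0.5698×0.4302/570) = 0.0207.
z = (0.5509 − 0.5698)/0.0207 = -0.0189/0.0207 = -0.91.
p-value = P(Z > -0.912) ≈ 0.8192, so at α = 0.01 we fail to reject H₀.

z = -0.91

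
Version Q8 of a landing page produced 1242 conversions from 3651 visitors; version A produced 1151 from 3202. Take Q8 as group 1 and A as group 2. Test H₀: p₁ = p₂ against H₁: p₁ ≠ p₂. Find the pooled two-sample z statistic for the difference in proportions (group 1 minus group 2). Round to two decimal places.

z = -1.67

p̂₁ = 1242/3651 = 0.34018, p̂₂ = 1151/3202 = 0.35946.
Pooled p̂ = (1242+1151)/(3651+3202) = 2393/6853 = 0.34919.
SE = √(0.227256 × 0.000586202) = 0.01154.
z = (0.34018 − 0.35946)/0.01154 = -0.01928/0.01154 = -1.67.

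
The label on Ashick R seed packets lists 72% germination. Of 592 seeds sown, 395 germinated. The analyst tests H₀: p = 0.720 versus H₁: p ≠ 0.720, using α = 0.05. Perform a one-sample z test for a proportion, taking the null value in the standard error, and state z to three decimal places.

z = -2.860

p̂ = 395/592 = 0.66723.
Under H₀, SE = √(0.72·0.28/592) = √(0.000340541) = 0.01845.
z = (0.66723 − 0.72)/0.01845 = -0.05277/0.01845 = -2.860.
Two-sided p-value ≈ 2·Φ(−2.860) = 0.0042, so at α = 0.05 we reject H₀.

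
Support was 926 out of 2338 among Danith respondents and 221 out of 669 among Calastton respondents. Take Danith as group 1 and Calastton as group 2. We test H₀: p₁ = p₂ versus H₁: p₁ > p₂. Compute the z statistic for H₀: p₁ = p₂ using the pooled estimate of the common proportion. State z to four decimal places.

p̂₁ = 926/2338 = 0.396065, p̂₂ = 221/669 = 0.330344.
Pooled p̂ = (926+221)/(2338+669) = 1147/3007 = 0.381443.
SE = √(0.235944 × 0.00192248) = 0.021298.
z = (0.396065 − 0.330344)/0.021298 = 0.065721/0.021298 = 3.0858.

z = 3.0858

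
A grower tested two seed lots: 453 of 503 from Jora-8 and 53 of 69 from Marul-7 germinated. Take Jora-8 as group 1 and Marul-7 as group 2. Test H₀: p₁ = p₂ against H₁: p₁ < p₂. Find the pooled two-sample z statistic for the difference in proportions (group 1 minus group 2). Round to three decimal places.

z = 3.230

p̂₁ = 453/503 ≈ 0.90060, p̂₂ = 53/69 ≈ 0.76812.
Pooled p̂ = (453+53)/(503+69) = 506/572 = 0.88462.
SE = √(0.102071 × 0.0164808) = 0.04101.
z = (0.90060 − 0.76812)/0.04101 = 0.13248/0.04101 = 3.230.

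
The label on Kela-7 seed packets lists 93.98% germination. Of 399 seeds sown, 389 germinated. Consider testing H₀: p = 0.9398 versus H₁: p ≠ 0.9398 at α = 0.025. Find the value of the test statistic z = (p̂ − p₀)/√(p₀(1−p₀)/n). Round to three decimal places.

z = 2.951

p̂ = 389/399 = 0.974937.
Standard error under H₀: √(0.9398×0.0602/399) = 0.011908.
z = (0.974937 − 0.9398)/0.011908 = 0.035137/0.011908 = 2.951.
Two-sided p-value ≈ 2·Φ(−2.951) = 0.0032; since p < α = 0.025, reject H₀.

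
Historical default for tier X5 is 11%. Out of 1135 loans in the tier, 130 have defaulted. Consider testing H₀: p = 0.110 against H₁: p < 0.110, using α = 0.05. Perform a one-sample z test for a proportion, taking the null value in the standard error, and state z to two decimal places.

z = 0.49

p̂ = 130/1135 = 0.11454.
SE = √(p₀(1−p₀)/n) = √(0.0979/1135) = 0.00929.
z = (0.11454 − 0.11)/0.00929 = 0.00454/0.00929 = 0.49.
p-value = P(Z < 0.489) ≈ 0.6874. With α = 0.05, fail to reject H₀.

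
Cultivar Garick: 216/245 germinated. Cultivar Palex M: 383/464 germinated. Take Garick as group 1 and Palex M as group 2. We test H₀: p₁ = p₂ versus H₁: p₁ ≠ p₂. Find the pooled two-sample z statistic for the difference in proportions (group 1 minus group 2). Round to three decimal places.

p̂₁ = 216/245 = 0.88163, p̂₂ = 383/464 = 0.82543.
Pooled p̂ = (216+383)/(245+464) = 599/709 = 0.84485.
SE = √(p̂(1−p̂)(1/n₁+1/n₂)) = √(0.84485·0.15515·0.00623681) = √(0.000817503) = 0.02859.
z = (0.88163 − 0.82543)/0.02859 = 0.05620/0.02859 = 1.966.

z = 1.966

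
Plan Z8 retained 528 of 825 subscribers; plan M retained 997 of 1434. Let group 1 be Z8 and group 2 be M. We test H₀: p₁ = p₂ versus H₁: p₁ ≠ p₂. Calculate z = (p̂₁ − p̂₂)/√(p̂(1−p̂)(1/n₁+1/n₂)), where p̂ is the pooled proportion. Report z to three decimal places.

z = -2.700

p̂₁ = 528/825 = 0.64000, p̂₂ = 997/1434 = 0.69526.
Pooled p̂ = (528+997)/(825+1434) = 1525/2259 = 0.67508.
SE = √(0.219348 × 0.00190947) = 0.02047.
z = (0.64000 − 0.69526)/0.02047 = -0.05526/0.02047 = -2.700.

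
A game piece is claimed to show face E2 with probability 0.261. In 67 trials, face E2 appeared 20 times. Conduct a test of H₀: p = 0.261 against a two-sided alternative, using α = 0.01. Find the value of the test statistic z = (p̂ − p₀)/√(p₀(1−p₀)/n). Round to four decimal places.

z = 0.6991

p̂ = 20/67 = 0.298507.
Under H₀, SE = √(0.261·0.739/67) = √(0.00287879) = 0.053654.
z = (0.298507 − 0.261)/0.053654 = 0.037507/0.053654 = 0.6991.
Two-sided p-value ≈ 2·Φ(−0.699) = 0.4845. With α = 0.01, fail to reject H₀.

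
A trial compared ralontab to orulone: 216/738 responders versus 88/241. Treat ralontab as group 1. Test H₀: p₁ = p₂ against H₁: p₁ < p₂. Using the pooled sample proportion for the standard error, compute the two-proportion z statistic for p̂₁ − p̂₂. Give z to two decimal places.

p̂₁ = 216/738 ≈ 0.2927, p̂₂ = 88/241 ≈ 0.3651.
Pooled p̂ = (216+88)/(738+241) = 304/979 = 0.3105.
SE = √(p̂(1−p̂)(1/n₁+1/n₂)) = √(0.3105·0.6895·0.00550439) = √(0.00117848) = 0.0343.
z = (0.2927 − 0.3651)/0.0343 = -0.0724/0.0343 = -2.11.

z = -2.11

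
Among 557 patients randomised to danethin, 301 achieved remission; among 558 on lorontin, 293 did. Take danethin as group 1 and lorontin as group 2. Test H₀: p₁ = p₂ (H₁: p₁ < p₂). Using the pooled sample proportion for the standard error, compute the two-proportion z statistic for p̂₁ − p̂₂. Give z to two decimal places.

z = 0.51

p̂₁ = 301/557 ≈ 0.5404, p̂₂ = 293/558 ≈ 0.5251.
Pooled p̂ = (301+293)/(557+558) = 594/1115 = 0.5327.
SE = √(p̂(1−p̂)(1/n₁+1/n₂)) = √(0.5327·0.4673·0.00358745) = √(0.000893017) = 0.0299.
z = (0.5404 − 0.5251)/0.0299 = 0.0153/0.0299 = 0.51.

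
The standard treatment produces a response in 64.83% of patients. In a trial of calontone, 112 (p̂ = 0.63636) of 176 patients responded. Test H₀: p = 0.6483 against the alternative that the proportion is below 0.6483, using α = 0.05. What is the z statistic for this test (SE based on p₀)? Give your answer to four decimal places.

z = -0.3316

p̂ = 112/176 ≈ 0.636364.
Standard error under H₀: √(0.6483×0.3517/176) = 0.035993.
z = (0.636364 − 0.6483)/0.035993 = -0.011936/0.035993 = -0.3316.
p-value = P(Z < -0.332) ≈ 0.3701. With α = 0.05, fail to reject H₀.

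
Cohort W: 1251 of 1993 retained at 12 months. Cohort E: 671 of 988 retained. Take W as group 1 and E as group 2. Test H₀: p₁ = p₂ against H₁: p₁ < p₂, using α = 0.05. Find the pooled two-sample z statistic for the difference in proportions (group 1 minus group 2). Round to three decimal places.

z = -2.763

p̂₁ = 1251/1993 = 0.62770, p̂₂ = 671/988 = 0.67915.
Pooled p̂ = (1251+671)/(1993+988) = 1922/2981 = 0.64475.
SE = √(p̂(1−p̂)(1/n₁+1/n₂)) = √(0.64475·0.35525·0.0015139) = √(0.000346755) = 0.01862.
z = (0.62770 − 0.67915)/0.01862 = -0.05145/0.01862 = -2.763.
p-value = P(Z < -2.763) ≈ 0.0029, so at α = 0.05 we reject H₀.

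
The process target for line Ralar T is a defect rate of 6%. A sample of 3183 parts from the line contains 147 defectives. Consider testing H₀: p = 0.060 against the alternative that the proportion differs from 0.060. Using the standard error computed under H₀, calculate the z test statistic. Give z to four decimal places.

z = -3.2824

p̂ = 147/3183 = 0.04618285.
SE = √(p₀(1−p₀)/n) = √(0.0564/3183) = 0.00420941.
z = (0.04618285 − 0.06)/0.00420941 = -0.01381715/0.00420941 = -3.2824.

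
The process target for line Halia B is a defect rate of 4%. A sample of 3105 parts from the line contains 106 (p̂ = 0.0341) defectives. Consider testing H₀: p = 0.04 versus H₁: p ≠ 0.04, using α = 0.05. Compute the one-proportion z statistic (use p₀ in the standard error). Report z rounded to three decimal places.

z = -1.667

p̂ = 106/3105 = 0.034138.
Standard error under H₀: √(0.04×0.96/3105) = 0.003517.
z = (0.034138 − 0.04)/0.003517 = -0.005862/0.003517 = -1.667.
p-value = 2·P(Z > 1.667) ≈ 0.0956; since p > α = 0.05, fail to reject H₀.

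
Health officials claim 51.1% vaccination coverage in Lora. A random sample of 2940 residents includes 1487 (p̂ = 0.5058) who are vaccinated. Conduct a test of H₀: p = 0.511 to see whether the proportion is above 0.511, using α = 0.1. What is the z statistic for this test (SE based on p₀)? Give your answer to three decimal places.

p̂ = 1487/2940 ≈ 0.50578.
SE = √(p₀(1−p₀)/n) = √(0.24988/2940) = 0.00922.
z = (0.50578 − 0.511)/0.00922 = -0.00522/0.00922 = -0.566.
p-value = P(Z > -0.566) ≈ 0.7143. With α = 0.1, fail to reject H₀.

z = -0.566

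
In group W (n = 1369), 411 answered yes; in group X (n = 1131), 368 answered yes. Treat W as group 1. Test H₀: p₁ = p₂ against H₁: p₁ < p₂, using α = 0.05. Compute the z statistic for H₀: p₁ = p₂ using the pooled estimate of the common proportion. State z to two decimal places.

z = -1.35

p̂₁ = 411/1369 ≈ 0.3002, p̂₂ = 368/1131 ≈ 0.3254.
Pooled p̂ = (411+368)/(1369+1131) = 779/2500 = 0.3116.
SE = √(0.214505 × 0.00161463) = 0.0186.
z = (0.3002 − 0.3254)/0.0186 = -0.0252/0.0186 = -1.35.
p-value = P(Z < -1.352) ≈ 0.0882, so at α = 0.05 we fail to reject H₀.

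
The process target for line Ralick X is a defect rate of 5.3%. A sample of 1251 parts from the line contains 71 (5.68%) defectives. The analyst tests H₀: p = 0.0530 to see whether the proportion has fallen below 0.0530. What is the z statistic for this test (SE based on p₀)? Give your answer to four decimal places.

p̂ = 71/1251 = 0.056755.
Standard error under H₀: √(0.053×0.947/1251) = 0.006334.
z = (0.056755 − 0.053)/0.006334 = 0.003755/0.006334 = 0.5928.

z = 0.5928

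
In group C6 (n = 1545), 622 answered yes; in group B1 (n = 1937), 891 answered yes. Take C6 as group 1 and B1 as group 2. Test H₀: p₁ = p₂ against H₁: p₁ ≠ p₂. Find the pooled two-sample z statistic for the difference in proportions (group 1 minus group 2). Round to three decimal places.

p̂₁ = 622/1545 ≈ 0.402589, p̂₂ = 891/1937 ≈ 0.459990.
Pooled p̂ = (622+891)/(1545+1937) = 1513/3482 = 0.434520.
SE = √(p̂(1−p̂)(1/n₁+1/n₂)) = √(0.434520·0.565480·0.00116351) = √(0.000285889) = 0.016908.
z = (0.402589 − 0.459990)/0.016908 = -0.057401/0.016908 = -3.395.
p-value = 2·P(Z > 3.395) ≈ 0.0007.

z = -3.395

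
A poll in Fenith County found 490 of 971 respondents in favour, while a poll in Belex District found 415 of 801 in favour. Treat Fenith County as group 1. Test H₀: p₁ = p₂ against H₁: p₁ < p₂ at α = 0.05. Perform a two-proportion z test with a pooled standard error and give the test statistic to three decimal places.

p̂₁ = 490/971 ≈ 0.504634, p̂₂ = 415/801 ≈ 0.518102.
Pooled p̂ = (490+415)/(971+801) = 905/1772 = 0.510722.
SE = √(p̂(1−p̂)(1/n₁+1/n₂)) = √(0.510722·0.489278·0.00227831) = √(0.000569314) = 0.023860.
z = (0.504634 − 0.518102)/0.023860 = -0.013468/0.023860 = -0.564.
p-value = P(Z < -0.564) ≈ 0.2862; since p > α = 0.05, fail to reject H₀.

z = -0.564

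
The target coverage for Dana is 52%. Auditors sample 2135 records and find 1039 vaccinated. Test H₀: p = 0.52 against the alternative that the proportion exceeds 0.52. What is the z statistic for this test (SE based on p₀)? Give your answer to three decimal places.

p̂ = 1039/2135 ≈ 0.486651.
SE = √(p₀(1−p₀)/n) = √(0.2496/2135) = 0.010812.
z = (0.486651 − 0.52)/0.010812 = -0.033349/0.010812 = -3.084.
p-value = P(Z > -3.084) ≈ 0.9990.

z = -3.084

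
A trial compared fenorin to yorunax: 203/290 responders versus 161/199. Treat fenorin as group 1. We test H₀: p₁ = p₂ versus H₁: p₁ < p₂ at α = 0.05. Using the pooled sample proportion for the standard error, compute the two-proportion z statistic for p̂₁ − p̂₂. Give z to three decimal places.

z = -2.716

p̂₁ = 203/290 ≈ 0.70000, p̂₂ = 161/199 ≈ 0.80905.
Pooled p̂ = (203+161)/(290+199) = 364/489 = 0.74438.
SE = √(p̂(1−p̂)(1/n₁+1/n₂)) = √(0.74438·0.25562·0.0084734) = √(0.00161232) = 0.04015.
z = (0.70000 − 0.80905)/0.04015 = -0.10905/0.04015 = -2.716.
p-value = P(Z < -2.716) ≈ 0.0033. With α = 0.05, reject H₀.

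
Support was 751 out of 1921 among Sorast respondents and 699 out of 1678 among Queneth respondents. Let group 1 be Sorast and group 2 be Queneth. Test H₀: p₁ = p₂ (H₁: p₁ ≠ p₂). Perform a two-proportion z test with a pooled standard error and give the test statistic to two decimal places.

p̂₁ = 751/1921 = 0.39094, p̂₂ = 699/1678 = 0.41657.
Pooled p̂ = (751+699)/(1921+1678) = 1450/3599 = 0.40289.
SE = √(p̂(1−p̂)(1/n₁+1/n₂)) = √(0.40289·0.59711·0.00111651) = √(0.000268598) = 0.01639.
z = (0.39094 − 0.41657)/0.01639 = -0.02563/0.01639 = -1.56.
Two-sided p-value ≈ 2·Φ(−1.564) = 0.1179.

z = -1.56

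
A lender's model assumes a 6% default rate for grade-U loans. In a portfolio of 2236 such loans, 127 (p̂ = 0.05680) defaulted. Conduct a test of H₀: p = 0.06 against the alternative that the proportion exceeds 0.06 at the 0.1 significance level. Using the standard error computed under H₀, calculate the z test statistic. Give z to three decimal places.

p̂ = 127/2236 = 0.056798.
Under H₀, SE = √(0.06·0.94/2236) = √(2.52236e-05) = 0.005022.
z = (0.056798 − 0.06)/0.005022 = -0.003202/0.005022 = -0.638.
p-value = P(Z > -0.638) ≈ 0.7381. With α = 0.1, fail to reject H₀.

z = -0.638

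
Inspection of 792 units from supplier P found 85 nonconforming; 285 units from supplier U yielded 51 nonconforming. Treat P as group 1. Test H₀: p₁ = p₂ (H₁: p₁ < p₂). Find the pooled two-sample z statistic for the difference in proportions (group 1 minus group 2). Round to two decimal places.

z = -3.12

p̂₁ = 85/792 = 0.10732, p̂₂ = 51/285 = 0.17895.
Pooled p̂ = (85+51)/(792+285) = 136/1077 = 0.12628.
SE = √(0.110331 × 0.0047714) = 0.02294.
z = (0.10732 − 0.17895)/0.02294 = -0.07163/0.02294 = -3.12.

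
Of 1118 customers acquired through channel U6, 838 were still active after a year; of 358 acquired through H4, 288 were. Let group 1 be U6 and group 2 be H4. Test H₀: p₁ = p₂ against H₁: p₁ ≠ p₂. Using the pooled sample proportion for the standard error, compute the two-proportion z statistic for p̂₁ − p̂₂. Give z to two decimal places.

z = -2.13

p̂₁ = 838/1118 = 0.7496, p̂₂ = 288/358 = 0.8045.
Pooled p̂ = (838+288)/(1118+358) = 1126/1476 = 0.7629.
SE = √(p̂(1−p̂)(1/n₁+1/n₂)) = √(0.7629·0.2371·0.00368775) = √(0.000667107) = 0.0258.
z = (0.7496 − 0.8045)/0.0258 = -0.0549/0.0258 = -2.13.
p-value = 2·P(Z > 2.126) ≈ 0.0335.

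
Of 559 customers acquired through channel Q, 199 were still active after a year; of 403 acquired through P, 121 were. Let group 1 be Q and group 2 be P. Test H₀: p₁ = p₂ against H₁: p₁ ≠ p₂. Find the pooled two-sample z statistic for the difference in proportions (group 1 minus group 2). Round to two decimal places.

z = 1.81

p̂₁ = 199/559 = 0.3560, p̂₂ = 121/403 = 0.3002.
Pooled p̂ = (199+121)/(559+403) = 320/962 = 0.3326.
SE = √(p̂(1−p̂)(1/n₁+1/n₂)) = √(0.3326·0.6674·0.0042703) = √(0.000947967) = 0.0308.
z = (0.3560 − 0.3002)/0.0308 = 0.0558/0.0308 = 1.81.
p-value = 2·P(Z > 1.811) ≈ 0.0702.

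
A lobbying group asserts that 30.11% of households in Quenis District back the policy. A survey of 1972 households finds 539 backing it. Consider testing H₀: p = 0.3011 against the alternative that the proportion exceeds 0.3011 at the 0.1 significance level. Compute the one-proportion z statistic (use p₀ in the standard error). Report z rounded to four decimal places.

z = -2.6886

p̂ = 539/1972 = 0.273327.
Under H₀, SE = √(0.3011·0.6989/1972) = √(0.000106713) = 0.010330.
z = (0.273327 − 0.3011)/0.010330 = -0.027773/0.010330 = -2.6886.
p-value = P(Z > -2.689) ≈ 0.9964; since p > α = 0.1, fail to reject H₀.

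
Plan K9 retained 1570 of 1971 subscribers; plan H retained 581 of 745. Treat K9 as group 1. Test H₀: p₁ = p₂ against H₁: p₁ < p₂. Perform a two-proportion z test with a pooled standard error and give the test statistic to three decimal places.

z = 0.956

p̂₁ = 1570/1971 = 0.796550, p̂₂ = 581/745 = 0.779866.
Pooled p̂ = (1570+581)/(1971+745) = 2151/2716 = 0.791973.
SE = √(p̂(1−p̂)(1/n₁+1/n₂)) = √(0.791973·0.208027·0.00184964) = √(0.000304731) = 0.017457.
z = (0.796550 − 0.779866)/0.017457 = 0.016684/0.017457 = 0.956.
p-value = P(Z < 0.956) ≈ 0.8304.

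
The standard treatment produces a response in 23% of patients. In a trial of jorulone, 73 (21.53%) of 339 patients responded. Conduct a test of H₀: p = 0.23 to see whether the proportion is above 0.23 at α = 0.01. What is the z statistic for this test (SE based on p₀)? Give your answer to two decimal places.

z = -0.64

p̂ = 73/339 = 0.2153.
Under H₀, SE = √(0.23·0.77/339) = √(0.000522419) = 0.0229.
z = (0.2153 − 0.23)/0.0229 = -0.0147/0.0229 = -0.64.
p-value = P(Z > -0.641) ≈ 0.7394, so at α = 0.01 we fail to reject H₀.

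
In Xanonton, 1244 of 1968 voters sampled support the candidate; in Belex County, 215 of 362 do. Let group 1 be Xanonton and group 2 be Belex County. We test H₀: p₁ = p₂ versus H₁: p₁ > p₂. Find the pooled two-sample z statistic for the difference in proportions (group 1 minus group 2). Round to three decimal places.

p̂₁ = 1244/1968 = 0.63211, p̂₂ = 215/362 = 0.59392.
Pooled p̂ = (1244+215)/(1968+362) = 1459/2330 = 0.62618.
SE = √(0.234079 × 0.00327056) = 0.02767.
z = (0.63211 − 0.59392)/0.02767 = 0.03819/0.02767 = 1.380.

z = 1.380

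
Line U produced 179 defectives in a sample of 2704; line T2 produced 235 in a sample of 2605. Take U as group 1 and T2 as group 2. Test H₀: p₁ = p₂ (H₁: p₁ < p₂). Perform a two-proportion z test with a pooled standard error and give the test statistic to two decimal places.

z = -3.26

p̂₁ = 179/2704 = 0.06620, p̂₂ = 235/2605 = 0.09021.
Pooled p̂ = (179+235)/(2704+2605) = 414/5309 = 0.07798.
SE = √(p̂(1−p̂)(1/n₁+1/n₂)) = √(0.07798·0.92202·0.0007537) = √(5.41908e-05) = 0.00736.
z = (0.06620 − 0.09021)/0.00736 = -0.02401/0.00736 = -3.26.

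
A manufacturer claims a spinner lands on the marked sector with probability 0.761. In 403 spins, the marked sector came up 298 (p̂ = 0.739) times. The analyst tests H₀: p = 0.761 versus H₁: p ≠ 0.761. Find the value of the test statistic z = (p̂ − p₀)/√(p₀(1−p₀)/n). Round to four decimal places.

z = -1.0142

p̂ = 298/403 ≈ 0.739454.
SE = √(p₀(1−p₀)/n) = √(0.18188/403) = 0.021244.
z = (0.739454 − 0.761)/0.021244 = -0.021546/0.021244 = -1.0142.
Two-sided p-value ≈ 2·Φ(−1.014) = 0.3105.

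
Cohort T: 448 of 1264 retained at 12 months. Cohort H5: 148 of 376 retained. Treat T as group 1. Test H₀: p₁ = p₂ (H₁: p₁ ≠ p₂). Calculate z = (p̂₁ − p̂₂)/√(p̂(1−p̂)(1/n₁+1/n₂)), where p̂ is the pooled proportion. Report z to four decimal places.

p̂₁ = 448/1264 ≈ 0.3544304, p̂₂ = 148/376 ≈ 0.3936170.
Pooled p̂ = (448+148)/(1264+376) = 596/1640 = 0.3634146.
SE = √(0.231344 × 0.00345071) = 0.0282543.
z = (0.3544304 − 0.3936170)/0.0282543 = -0.0391866/0.0282543 = -1.3869.
p-value = 2·P(Z > 1.387) ≈ 0.1655.

z = -1.3869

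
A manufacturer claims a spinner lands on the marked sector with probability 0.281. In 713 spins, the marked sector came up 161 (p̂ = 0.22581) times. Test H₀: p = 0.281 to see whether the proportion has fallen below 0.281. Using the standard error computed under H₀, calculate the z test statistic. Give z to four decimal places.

p̂ = 161/713 ≈ 0.2258065.
Standard error under H₀: √(0.281×0.719/713) = 0.0168334.
z = (0.2258065 − 0.281)/0.0168334 = -0.0551935/0.0168334 = -3.2788.

z = -3.2788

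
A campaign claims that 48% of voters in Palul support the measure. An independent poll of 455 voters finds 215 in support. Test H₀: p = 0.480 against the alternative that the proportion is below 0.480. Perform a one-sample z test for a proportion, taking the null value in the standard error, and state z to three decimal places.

z = -0.319

p̂ = 215/455 = 0.47253.
Under H₀, SE = √(0.48·0.52/455) = √(0.000548571) = 0.02342.
z = (0.47253 − 0.48)/0.02342 = -0.00747/0.02342 = -0.319.
p-value = P(Z < -0.319) ≈ 0.3748.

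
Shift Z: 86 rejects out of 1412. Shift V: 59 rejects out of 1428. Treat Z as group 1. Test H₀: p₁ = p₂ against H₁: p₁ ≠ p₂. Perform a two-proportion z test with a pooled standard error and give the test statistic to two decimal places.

z = 2.37

p̂₁ = 86/1412 ≈ 0.06091, p̂₂ = 59/1428 ≈ 0.04132.
Pooled p̂ = (86+59)/(1412+1428) = 145/2840 = 0.05106.
SE = √(p̂(1−p̂)(1/n₁+1/n₂)) = √(0.05106·0.94894·0.0014085) = √(6.8241e-05) = 0.00826.
z = (0.06091 − 0.04132)/0.00826 = 0.01959/0.00826 = 2.37.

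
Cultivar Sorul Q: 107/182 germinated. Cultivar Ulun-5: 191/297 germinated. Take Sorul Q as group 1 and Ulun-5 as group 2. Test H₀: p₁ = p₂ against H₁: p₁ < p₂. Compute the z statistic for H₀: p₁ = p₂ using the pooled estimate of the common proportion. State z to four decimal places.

z = -1.2091

p̂₁ = 107/182 = 0.587912, p̂₂ = 191/297 = 0.643098.
Pooled p̂ = (107+191)/(182+297) = 298/479 = 0.622129.
SE = √(0.235084 × 0.00886151) = 0.045642.
z = (0.587912 − 0.643098)/0.045642 = -0.055186/0.045642 = -1.2091.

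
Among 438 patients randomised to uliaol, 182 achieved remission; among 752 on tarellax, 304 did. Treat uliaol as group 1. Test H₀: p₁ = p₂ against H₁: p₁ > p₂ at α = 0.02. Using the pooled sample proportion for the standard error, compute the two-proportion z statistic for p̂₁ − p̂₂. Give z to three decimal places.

p̂₁ = 182/438 ≈ 0.41553, p̂₂ = 304/752 ≈ 0.40426.
Pooled p̂ = (182+304)/(438+752) = 486/1190 = 0.40840.
SE = √(0.24161 × 0.00361289) = 0.02955.
z = (0.41553 − 0.40426)/0.02955 = 0.01127/0.02955 = 0.381.
p-value = P(Z > 0.381) ≈ 0.3514, so at α = 0.02 we fail to reject H₀.

z = 0.381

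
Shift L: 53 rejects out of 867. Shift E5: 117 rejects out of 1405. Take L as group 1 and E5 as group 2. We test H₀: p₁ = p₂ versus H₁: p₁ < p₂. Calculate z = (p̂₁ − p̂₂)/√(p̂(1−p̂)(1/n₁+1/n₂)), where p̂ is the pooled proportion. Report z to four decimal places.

z = -1.9488

p̂₁ = 53/867 = 0.061130, p̂₂ = 117/1405 = 0.083274.
Pooled p̂ = (53+117)/(867+1405) = 170/2272 = 0.074824.
SE = √(p̂(1−p̂)(1/n₁+1/n₂)) = √(0.074824·0.925176·0.00186515) = √(0.000129115) = 0.011363.
z = (0.061130 − 0.083274)/0.011363 = -0.022144/0.011363 = -1.9488.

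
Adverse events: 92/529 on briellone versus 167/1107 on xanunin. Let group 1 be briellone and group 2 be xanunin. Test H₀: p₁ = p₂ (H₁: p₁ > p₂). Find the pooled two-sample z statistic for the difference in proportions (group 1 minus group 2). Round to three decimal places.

z = 1.195

p̂₁ = 92/529 = 0.17391, p̂₂ = 167/1107 = 0.15086.
Pooled p̂ = (92+167)/(529+1107) = 259/1636 = 0.15831.
SE = √(p̂(1−p̂)(1/n₁+1/n₂)) = √(0.15831·0.84169·0.0027937) = √(0.000372261) = 0.01929.
z = (0.17391 − 0.15086)/0.01929 = 0.02305/0.01929 = 1.195.
p-value = P(Z > 1.195) ≈ 0.1161.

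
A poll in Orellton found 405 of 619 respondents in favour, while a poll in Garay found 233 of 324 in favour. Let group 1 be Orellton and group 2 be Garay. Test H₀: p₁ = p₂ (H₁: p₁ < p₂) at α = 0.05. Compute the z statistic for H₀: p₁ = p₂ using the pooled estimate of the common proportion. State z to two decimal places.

z = -2.02

p̂₁ = 405/619 ≈ 0.6543, p̂₂ = 233/324 ≈ 0.7191.
Pooled p̂ = (405+233)/(619+324) = 638/943 = 0.6766.
SE = √(0.218825 × 0.00470193) = 0.0321.
z = (0.6543 − 0.7191)/0.0321 = -0.0648/0.0321 = -2.02.
p-value = P(Z < -2.022) ≈ 0.0216; since p < α = 0.05, reject H₀.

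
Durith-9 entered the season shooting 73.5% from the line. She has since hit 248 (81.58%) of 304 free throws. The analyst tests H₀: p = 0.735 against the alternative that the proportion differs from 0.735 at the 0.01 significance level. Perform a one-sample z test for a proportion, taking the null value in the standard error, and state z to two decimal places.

p̂ = 248/304 ≈ 0.8158.
Under H₀, SE = √(0.735·0.265/304) = √(0.000640707) = 0.0253.
z = (0.8158 − 0.735)/0.0253 = 0.0808/0.0253 = 3.19.
Two-sided p-value ≈ 2·Φ(−3.192) = 0.0014; since p < α = 0.01, reject H₀.

z = 3.19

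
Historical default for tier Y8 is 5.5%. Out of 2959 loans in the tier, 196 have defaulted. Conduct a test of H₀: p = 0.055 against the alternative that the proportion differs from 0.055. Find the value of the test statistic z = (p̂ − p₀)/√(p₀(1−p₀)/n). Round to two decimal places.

p̂ = 196/2959 = 0.06624.
Standard error under H₀: √(0.055×0.945/2959) = 0.00419.
z = (0.06624 − 0.055)/0.00419 = 0.01124/0.00419 = 2.68.
p-value = 2·P(Z > 2.682) ≈ 0.0073.

z = 2.68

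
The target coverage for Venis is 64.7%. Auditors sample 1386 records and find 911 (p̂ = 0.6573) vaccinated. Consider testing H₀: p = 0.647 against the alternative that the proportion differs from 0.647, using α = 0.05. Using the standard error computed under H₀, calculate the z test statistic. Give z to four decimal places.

z = 0.8014

p̂ = 911/1386 ≈ 0.657287.
SE = √(p₀(1−p₀)/n) = √(0.22839/1386) = 0.012837.
z = (0.657287 − 0.647)/0.012837 = 0.010287/0.012837 = 0.8014.
Two-sided p-value ≈ 2·Φ(−0.801) = 0.4229, so at α = 0.05 we fail to reject H₀.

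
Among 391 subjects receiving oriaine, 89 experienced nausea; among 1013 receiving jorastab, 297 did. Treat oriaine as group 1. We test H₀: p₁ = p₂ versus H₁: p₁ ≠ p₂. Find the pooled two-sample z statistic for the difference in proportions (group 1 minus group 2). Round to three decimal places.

p̂₁ = 89/391 ≈ 0.22762, p̂₂ = 297/1013 ≈ 0.29319.
Pooled p̂ = (89+297)/(391+1013) = 386/1404 = 0.27493.
SE = √(0.199343 × 0.00354471) = 0.02658.
z = (0.22762 − 0.29319)/0.02658 = -0.06557/0.02658 = -2.467.
p-value = 2·P(Z > 2.467) ≈ 0.0136.

z = -2.467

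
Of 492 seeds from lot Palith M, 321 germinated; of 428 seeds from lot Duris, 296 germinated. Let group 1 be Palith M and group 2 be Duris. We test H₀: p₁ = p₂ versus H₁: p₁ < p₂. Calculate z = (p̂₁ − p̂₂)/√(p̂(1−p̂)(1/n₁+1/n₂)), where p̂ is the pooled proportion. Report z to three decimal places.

z = -1.260

p̂₁ = 321/492 ≈ 0.65244, p̂₂ = 296/428 ≈ 0.69159.
Pooled p̂ = (321+296)/(492+428) = 617/920 = 0.67065.
SE = √(p̂(1−p̂)(1/n₁+1/n₂)) = √(0.67065·0.32935·0.00436897) = √(0.000965008) = 0.03106.
z = (0.65244 − 0.69159)/0.03106 = -0.03915/0.03106 = -1.260.
p-value = P(Z < -1.260) ≈ 0.1038.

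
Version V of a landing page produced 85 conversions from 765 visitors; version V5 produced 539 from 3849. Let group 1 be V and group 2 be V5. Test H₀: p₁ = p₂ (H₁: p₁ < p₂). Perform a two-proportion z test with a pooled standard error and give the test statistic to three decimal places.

p̂₁ = 85/765 ≈ 0.11111, p̂₂ = 539/3849 ≈ 0.14004.
Pooled p̂ = (85+539)/(765+3849) = 624/4614 = 0.13524.
SE = √(p̂(1−p̂)(1/n₁+1/n₂)) = √(0.13524·0.86476·0.001567) = √(0.000183261) = 0.01354.
z = (0.11111 − 0.14004)/0.01354 = -0.02893/0.01354 = -2.137.
p-value = P(Z < -2.137) ≈ 0.0163.

z = -2.137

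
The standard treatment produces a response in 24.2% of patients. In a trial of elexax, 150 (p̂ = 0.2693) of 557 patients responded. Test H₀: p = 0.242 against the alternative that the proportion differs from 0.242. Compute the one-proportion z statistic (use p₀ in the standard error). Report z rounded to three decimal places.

z = 1.504

p̂ = 150/557 ≈ 0.26930.
Standard error under H₀: √(0.242×0.758/557) = 0.01815.
z = (0.26930 − 0.242)/0.01815 = 0.02730/0.01815 = 1.504.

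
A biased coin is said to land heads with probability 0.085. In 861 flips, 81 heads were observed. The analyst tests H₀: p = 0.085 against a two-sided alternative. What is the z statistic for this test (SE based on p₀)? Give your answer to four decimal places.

p̂ = 81/861 ≈ 0.0940767.
Standard error under H₀: √(0.085×0.915/861) = 0.0095043.
z = (0.0940767 − 0.085)/0.0095043 = 0.0090767/0.0095043 = 0.9550.
p-value = 2·P(Z > 0.955) ≈ 0.3396.

z = 0.9550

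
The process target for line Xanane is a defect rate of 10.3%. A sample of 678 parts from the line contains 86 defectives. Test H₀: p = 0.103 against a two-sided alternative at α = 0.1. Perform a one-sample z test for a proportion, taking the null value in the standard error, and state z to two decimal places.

z = 2.04

p̂ = 86/678 ≈ 0.12684.
Under H₀, SE = √(0.103·0.897/678) = √(0.00013627) = 0.01167.
z = (0.12684 − 0.103)/0.01167 = 0.02384/0.01167 = 2.04.
Two-sided p-value ≈ 2·Φ(−2.043) = 0.0411, so at α = 0.1 we reject H₀.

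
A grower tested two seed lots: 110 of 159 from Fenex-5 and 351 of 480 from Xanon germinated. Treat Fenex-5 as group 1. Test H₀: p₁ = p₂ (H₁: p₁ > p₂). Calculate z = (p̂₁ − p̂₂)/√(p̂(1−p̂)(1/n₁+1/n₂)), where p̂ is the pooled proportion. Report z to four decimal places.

z = -0.9612

p̂₁ = 110/159 ≈ 0.6918239, p̂₂ = 351/480 ≈ 0.7312500.
Pooled p̂ = (110+351)/(159+480) = 461/639 = 0.7214397.
SE = √(p̂(1−p̂)(1/n₁+1/n₂)) = √(0.7214397·0.2785603·0.00837264) = √(0.0016826) = 0.0410195.
z = (0.6918239 − 0.7312500)/0.0410195 = -0.0394261/0.0410195 = -0.9612.
p-value = P(Z > -0.961) ≈ 0.8318.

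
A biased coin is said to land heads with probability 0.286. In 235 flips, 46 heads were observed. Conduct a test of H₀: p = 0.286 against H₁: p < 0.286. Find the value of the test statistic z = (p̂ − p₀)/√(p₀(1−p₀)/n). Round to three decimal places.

z = -3.062

p̂ = 46/235 = 0.19574.
Under H₀, SE = √(0.286·0.714/235) = √(0.000868953) = 0.02948.
z = (0.19574 − 0.286)/0.02948 = -0.09026/0.02948 = -3.062.
p-value = P(Z < -3.062) ≈ 0.0011.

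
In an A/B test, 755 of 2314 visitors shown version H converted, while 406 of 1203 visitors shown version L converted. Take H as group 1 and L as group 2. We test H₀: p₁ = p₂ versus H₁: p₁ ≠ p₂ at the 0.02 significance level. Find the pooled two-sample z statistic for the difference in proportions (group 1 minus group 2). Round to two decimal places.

z = -0.67

p̂₁ = 755/2314 ≈ 0.3263, p̂₂ = 406/1203 ≈ 0.3375.
Pooled p̂ = (755+406)/(2314+1203) = 1161/3517 = 0.3301.
SE = √(p̂(1−p̂)(1/n₁+1/n₂)) = √(0.3301·0.6699·0.00126341) = √(0.000279387) = 0.0167.
z = (0.3263 − 0.3375)/0.0167 = -0.0112/0.0167 = -0.67.
Two-sided p-value ≈ 2·Φ(−0.671) = 0.5023; since p > α = 0.02, fail to reject H₀.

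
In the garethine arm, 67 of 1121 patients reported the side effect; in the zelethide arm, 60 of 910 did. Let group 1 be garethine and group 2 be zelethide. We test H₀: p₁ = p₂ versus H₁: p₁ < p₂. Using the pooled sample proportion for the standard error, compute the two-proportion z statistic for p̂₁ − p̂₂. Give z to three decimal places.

z = -0.571

p̂₁ = 67/1121 = 0.059768, p̂₂ = 60/910 = 0.065934.
Pooled p̂ = (67+60)/(1121+910) = 127/2031 = 0.062531.
SE = √(0.0586207 × 0.00199096) = 0.010803.
z = (0.059768 − 0.065934)/0.010803 = -0.006166/0.010803 = -0.571.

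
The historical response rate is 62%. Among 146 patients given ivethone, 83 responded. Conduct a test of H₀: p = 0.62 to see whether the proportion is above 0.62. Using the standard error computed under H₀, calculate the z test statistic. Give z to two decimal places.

p̂ = 83/146 ≈ 0.5685.
SE = √(p₀(1−p₀)/n) = √(0.2356/146) = 0.0402.
z = (0.5685 − 0.62)/0.0402 = -0.0515/0.0402 = -1.28.
p-value = P(Z > -1.282) ≈ 0.9001.

z = -1.28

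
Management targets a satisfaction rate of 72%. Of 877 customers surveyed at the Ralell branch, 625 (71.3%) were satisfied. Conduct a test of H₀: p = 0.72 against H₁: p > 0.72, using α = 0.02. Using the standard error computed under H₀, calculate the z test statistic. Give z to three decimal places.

z = -0.484

p̂ = 625/877 ≈ 0.71266.
Under H₀, SE = √(0.72·0.28/877) = √(0.000229875) = 0.01516.
z = (0.71266 − 0.72)/0.01516 = -0.00734/0.01516 = -0.484.
p-value = P(Z > -0.484) ≈ 0.6859; since p > α = 0.02, fail to reject H₀.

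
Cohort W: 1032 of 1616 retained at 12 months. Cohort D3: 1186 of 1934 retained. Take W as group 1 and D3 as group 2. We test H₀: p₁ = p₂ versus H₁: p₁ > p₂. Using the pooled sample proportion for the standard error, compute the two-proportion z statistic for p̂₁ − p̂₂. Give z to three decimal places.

p̂₁ = 1032/1616 = 0.63861, p̂₂ = 1186/1934 = 0.61324.
Pooled p̂ = (1032+1186)/(1616+1934) = 2218/3550 = 0.62479.
SE = √(p̂(1−p̂)(1/n₁+1/n₂)) = √(0.62479·0.37521·0.00113587) = √(0.000266281) = 0.01632.
z = (0.63861 − 0.61324)/0.01632 = 0.02537/0.01632 = 1.555.

z = 1.555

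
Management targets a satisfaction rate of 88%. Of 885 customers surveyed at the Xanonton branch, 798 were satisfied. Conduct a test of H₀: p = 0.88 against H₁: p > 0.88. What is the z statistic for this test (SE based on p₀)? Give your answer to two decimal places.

z = 1.99

p̂ = 798/885 ≈ 0.9017.
Under H₀, SE = √(0.88·0.12/885) = √(0.000119322) = 0.0109.
z = (0.9017 − 0.88)/0.0109 = 0.0217/0.0109 = 1.99.
p-value = P(Z > 1.986) ≈ 0.0235.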